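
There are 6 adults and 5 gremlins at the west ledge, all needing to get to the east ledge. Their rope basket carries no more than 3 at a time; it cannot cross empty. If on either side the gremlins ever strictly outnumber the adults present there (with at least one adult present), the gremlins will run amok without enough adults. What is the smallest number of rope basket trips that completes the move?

9

Counting alone: each trip to the east ledge takes at most 3 across and each return brings at least 1 back, so after t trips out (and t−1 returns) at most 3t − (t−1) of the 11 are across; that first reaches 11 at t = 5, so at least 9 crossings are needed.
The plan below uses exactly 9 crossings, so it is optimal:
1. 3 gremlins → the east ledge.  (the west ledge: 6A 2G; the east ledge: 0A 3G)
2. 1 gremlin ← the west ledge.  (the west ledge: 6A 3G; the east ledge: 0A 2G)
3. 3 adults → the east ledge.  (the west ledge: 3A 3G; the east ledge: 3A 2G)
4. 1 adult ← the west ledge.  (the west ledge: 4A 3G; the east ledge: 2A 2G)
5. 2 adults and 1 gremlin → the east ledge.  (the west ledge: 2A 2G; the east ledge: 4A 3G)
6. 1 adult ← the west ledge.  (the west ledge: 3A 2G; the east ledge: 3A 3G)
7. 2 adults and 1 gremlin → the east ledge.  (the west ledge: 1A 1G; the east ledge: 5A 4G)
8. 1 adult ← the west ledge.  (the west ledge: 2A 1G; the east ledge: 4A 4G)
9. 2 adults and 1 gremlin → the east ledge.  (the west ledge: 0A 0G; the east ledge: 6A 5G)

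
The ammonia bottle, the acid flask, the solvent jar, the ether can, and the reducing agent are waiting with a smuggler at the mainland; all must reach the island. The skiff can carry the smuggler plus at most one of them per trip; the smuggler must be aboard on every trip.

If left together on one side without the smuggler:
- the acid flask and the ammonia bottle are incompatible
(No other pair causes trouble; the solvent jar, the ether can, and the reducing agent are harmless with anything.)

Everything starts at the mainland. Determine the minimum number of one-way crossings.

9

Counting alone: the smuggler can take at most 1 across per trip to the island, so moving all 5 needs at least 5 loaded trips out, with a return between consecutive ones — at least 9 crossings.
The plan below uses exactly 9 crossings, so it is optimal:
1. Smuggler goes to the island with the ammonia bottle.  [the mainland: the acid flask, the ether can, the reducing agent, the solvent jar | the island: the ammonia bottle]
2. Smuggler goes back to the mainland alone.  [the mainland: the acid flask, the ether can, the reducing agent, the solvent jar | the island: the ammonia bottle]
3. Smuggler goes to the island with the solvent jar.  [the mainland: the acid flask, the ether can, the reducing agent | the island: the ammonia bottle, the solvent jar]
4. Smuggler goes back to the mainland alone.  [the mainland: the acid flask, the ether can, the reducing agent | the island: the ammonia bottle, the solvent jar]
5. Smuggler goes to the island with the ether can.  [the mainland: the acid flask, the reducing agent | the island: the ammonia bottle, the ether can, the solvent jar]
6. Smuggler goes back to the mainland alone.  [the mainland: the acid flask, the reducing agent | the island: the ammonia bottle, the ether can, the solvent jar]
7. Smuggler goes to the island with the reducing agent.  [the mainland: the acid flask | the island: the ammonia bottle, the ether can, the reducing agent, the solvent jar]
8. Smuggler goes back to the mainland alone.  [the mainland: the acid flask | the island: the ammonia bottle, the ether can, the reducing agent, the solvent jar]
9. Smuggler goes to the island with the acid flask.  [the mainland: — | the island: the acid flask, the ammonia bottle, the ether can, the reducing agent, the solvent jar]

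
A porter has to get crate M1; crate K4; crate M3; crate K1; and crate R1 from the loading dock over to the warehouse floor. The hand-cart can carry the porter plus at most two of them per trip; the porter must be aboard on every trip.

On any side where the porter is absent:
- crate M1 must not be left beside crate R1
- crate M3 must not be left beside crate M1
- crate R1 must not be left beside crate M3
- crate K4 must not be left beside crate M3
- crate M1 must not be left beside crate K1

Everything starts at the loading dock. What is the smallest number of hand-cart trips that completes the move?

7

Counting alone: the porter can take at most 2 across per trip to the warehouse floor, so moving all 5 needs at least 3 loaded trips out, with a return between consecutive ones — at least 5 crossings.
The safety rule pushes this higher. Following every safe sequence of crossings, the most of the 5 that can be at the warehouse floor as the hand-cart arrives there on crossing 5 is 4 — never all 5.
So no plan with fewer than 7 crossings exists, and this one achieves 7:
1. Porter goes to the warehouse floor with crate M1 and crate M3.  [the loading dock: crate K1, crate K4, crate R1 | the warehouse floor: crate M1, crate M3]
2. Porter goes back to the loading dock with crate M1.  [the loading dock: crate K1, crate K4, crate M1, crate R1 | the warehouse floor: crate M3]
3. Porter goes to the warehouse floor with crate K4 and crate M1.  [the loading dock: crate K1, crate R1 | the warehouse floor: crate K4, crate M1, crate M3]
4. Porter goes back to the loading dock with crate M3.  [the loading dock: crate K1, crate M3, crate R1 | the warehouse floor: crate K4, crate M1]
5. Porter goes to the warehouse floor with crate K1 and crate R1.  [the loading dock: crate M3 | the warehouse floor: crate K1, crate K4, crate M1, crate R1]
6. Porter goes back to the loading dock with crate M1.  [the loading dock: crate M1, crate M3 | the warehouse floor: crate K1, crate K4, crate R1]
7. Porter goes to the warehouse floor with crate M1 and crate M3.  [the loading dock: — | the warehouse floor: crate K1, crate K4, crate M1, crate M3, crate R1]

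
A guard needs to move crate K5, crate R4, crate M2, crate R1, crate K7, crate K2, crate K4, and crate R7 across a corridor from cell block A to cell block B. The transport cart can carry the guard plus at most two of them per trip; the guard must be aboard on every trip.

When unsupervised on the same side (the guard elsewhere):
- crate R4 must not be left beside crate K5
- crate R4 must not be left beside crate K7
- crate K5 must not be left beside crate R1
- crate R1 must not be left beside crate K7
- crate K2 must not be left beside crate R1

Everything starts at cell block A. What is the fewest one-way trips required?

Counting alone: the guard can take at most 2 across per trip to cell block B, so moving all 8 needs at least 4 loaded trips out, with a return between consecutive ones — at least 7 crossings.
The safety rule pushes this higher. Following every safe sequence of crossings, the most of the 8 that can be at cell block B as the transport cart arrives there on crossing 7 is 7 — never all 8.
So no plan with fewer than 9 crossings exists, and this one achieves 9:
1. Guard goes to cell block B with crate R1 and crate R4.  [cell block A: crate K2, crate K4, crate K5, crate K7, crate M2, crate R7 | cell block B: crate R1, crate R4]
2. Guard goes back to cell block A alone.  [cell block A: crate K2, crate K4, crate K5, crate K7, crate M2, crate R7 | cell block B: crate R1, crate R4]
3. Guard goes to cell block B with crate K5 and crate M2.  [cell block A: crate K2, crate K4, crate K7, crate R7 | cell block B: crate K5, crate M2, crate R1, crate R4]
4. Guard goes back to cell block A with crate R1 and crate R4.  [cell block A: crate K2, crate K4, crate K7, crate R1, crate R4, crate R7 | cell block B: crate K5, crate M2]
5. Guard goes to cell block B with crate K2 and crate K7.  [cell block A: crate K4, crate R1, crate R4, crate R7 | cell block B: crate K2, crate K5, crate K7, crate M2]
6. Guard goes back to cell block A alone.  [cell block A: crate K4, crate R1, crate R4, crate R7 | cell block B: crate K2, crate K5, crate K7, crate M2]
7. Guard goes to cell block B with crate K4 and crate R7.  [cell block A: crate R1, crate R4 | cell block B: crate K2, crate K4, crate K5, crate K7, crate M2, crate R7]
8. Guard goes back to cell block A alone.  [cell block A: crate R1, crate R4 | cell block B: crate K2, crate K4, crate K5, crate K7, crate M2, crate R7]
9. Guard goes to cell block B with crate R1 and crate R4.  [cell block A: — | cell block B: crate K2, crate K4, crate K5, crate K7, crate M2, crate R1, crate R4, crate R7]

9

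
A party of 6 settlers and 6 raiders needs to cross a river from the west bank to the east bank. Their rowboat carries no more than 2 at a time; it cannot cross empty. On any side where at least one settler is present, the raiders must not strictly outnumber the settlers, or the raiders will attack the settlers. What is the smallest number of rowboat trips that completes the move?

Following every safe sequence of crossings from the start, the most of the 12 that can be at the east bank as the rowboat arrives there on crossings 1, 3, 5, 7, 9 is 2, 3, 4, 5, 6 respectively; the best ever achieved is 6 of 12.
From crossing 11 on, no configuration arises that was not already reachable earlier: only 15 distinct safe configurations (who is on which side, and where the rowboat is) can ever be reached, none of them has everyone across, and every continuation just revisits them. They are: 0 settlers + 0 raiders across (rowboat back at the start); 0 settlers + 1 raider across (rowboat there); 0 settlers + 1 raider across (rowboat back at the start); 0 settlers + 2 raiders across (rowboat there); 0 settlers + 2 raiders across (rowboat back at the start); 0 settlers + 3 raiders across (rowboat there); 0 settlers + 3 raiders across (rowboat back at the start); 0 settlers + 4 raiders across (rowboat there); 0 settlers + 4 raiders across (rowboat back at the start); 0 settlers + 5 raiders across (rowboat there); 0 settlers + 5 raiders across (rowboat back at the start); 0 settlers + 6 raiders across (rowboat there); 1 settler + 1 raider across (rowboat there); 1 settler + 1 raider across (rowboat back at the start); 2 settlers + 2 raiders across (rowboat there). So no valid plan exists.

impossible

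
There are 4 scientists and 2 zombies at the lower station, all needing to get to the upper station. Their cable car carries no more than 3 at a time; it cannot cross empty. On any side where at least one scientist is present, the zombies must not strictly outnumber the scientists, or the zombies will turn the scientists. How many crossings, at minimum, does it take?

Counting alone: each trip to the upper station takes at most 3 across and each return brings at least 1 back, so after t trips out (and t−1 returns) at most 3t − (t−1) of the 6 are across; that first reaches 6 at t = 3, so at least 5 crossings are needed.
The plan below uses exactly 5 crossings, so it is optimal:
1. 2 zombies → the upper station.  (the lower station: 4S 0Z; the upper station: 0S 2Z)
2. 1 zombie ← the lower station.  (the lower station: 4S 1Z; the upper station: 0S 1Z)
3. 2 scientists and 1 zombie → the upper station.  (the lower station: 2S 0Z; the upper station: 2S 2Z)
4. 1 zombie ← the lower station.  (the lower station: 2S 1Z; the upper station: 2S 1Z)
5. 2 scientists and 1 zombie → the upper station.  (the lower station: 0S 0Z; the upper station: 4S 2Z)

5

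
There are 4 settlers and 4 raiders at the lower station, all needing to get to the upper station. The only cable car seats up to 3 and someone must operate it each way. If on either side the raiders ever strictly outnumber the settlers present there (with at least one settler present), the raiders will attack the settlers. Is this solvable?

1. 2 raiders → the upper station.  (the lower station: 4S 2R; the upper station: 0S 2R)
2. 1 raider ← the lower station.  (the lower station: 4S 3R; the upper station: 0S 1R)
3. 3 raiders → the upper station.  (the lower station: 4S 0R; the upper station: 0S 4R)
4. 1 raider ← the lower station.  (the lower station: 4S 1R; the upper station: 0S 3R)
5. 3 settlers → the upper station.  (the lower station: 1S 1R; the upper station: 3S 3R)
6. 1 settler and 1 raider ← the lower station.  (the lower station: 2S 2R; the upper station: 2S 2R)
7. 2 settlers → the upper station.  (the lower station: 0S 2R; the upper station: 4S 2R)
8. 1 raider ← the lower station.  (the lower station: 0S 3R; the upper station: 4S 1R)
9. 3 raiders → the upper station.  (the lower station: 0S 0R; the upper station: 4S 4R)

Yes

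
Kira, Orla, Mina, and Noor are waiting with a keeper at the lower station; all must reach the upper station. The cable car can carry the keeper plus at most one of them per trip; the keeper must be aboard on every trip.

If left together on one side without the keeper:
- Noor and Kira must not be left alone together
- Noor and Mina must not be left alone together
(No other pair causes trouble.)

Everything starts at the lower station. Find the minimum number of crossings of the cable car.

9

Counting alone: the keeper can take at most 1 across per trip to the upper station, so moving all 4 needs at least 4 loaded trips out, with a return between consecutive ones — at least 7 crossings.
The safety rule pushes this higher. Following every safe sequence of crossings, the most of the 4 that can be at the upper station as the cable car arrives there on crossing 7 is 3 — never all 4.
So no plan with fewer than 9 crossings exists, and this one achieves 9:
1. Keeper goes to the upper station with Noor.
2. Keeper goes back to the lower station alone.
3. Keeper goes to the upper station with Kira.
4. Keeper goes back to the lower station with Noor.
5. Keeper goes to the upper station with Mina.
6. Keeper goes back to the lower station alone.
7. Keeper goes to the upper station with Orla.
8. Keeper goes back to the lower station alone.
9. Keeper goes to the upper station with Noor.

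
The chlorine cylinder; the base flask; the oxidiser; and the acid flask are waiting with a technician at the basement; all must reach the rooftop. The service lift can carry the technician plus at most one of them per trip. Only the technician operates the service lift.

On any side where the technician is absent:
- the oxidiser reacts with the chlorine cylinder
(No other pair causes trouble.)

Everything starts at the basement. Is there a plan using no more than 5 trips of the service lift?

Counting alone: the technician can take at most 1 across per trip to the rooftop, so moving all 4 needs at least 4 loaded trips out, with a return between consecutive ones — at least 7 crossings.
Since 5 < 7, 5 crossings cannot be enough. (The shortest complete plan in fact takes 7:)
1. Technician goes to the rooftop with the chlorine cylinder.  [the basement: the acid flask, the base flask, the oxidiser | the rooftop: the chlorine cylinder]
2. Technician goes back to the basement alone.  [the basement: the acid flask, the base flask, the oxidiser | the rooftop: the chlorine cylinder]
3. Technician goes to the rooftop with the base flask.  [the basement: the acid flask, the oxidiser | the rooftop: the base flask, the chlorine cylinder]
4. Technician goes back to the basement alone.  [the basement: the acid flask, the oxidiser | the rooftop: the base flask, the chlorine cylinder]
5. Technician goes to the rooftop with the acid flask.  [the basement: the oxidiser | the rooftop: the acid flask, the base flask, the chlorine cylinder]
6. Technician goes back to the basement alone.  [the basement: the oxidiser | the rooftop: the acid flask, the base flask, the chlorine cylinder]
7. Technician goes to the rooftop with the oxidiser.  [the basement: — | the rooftop: the acid flask, the base flask, the chlorine cylinder, the oxidiser]

No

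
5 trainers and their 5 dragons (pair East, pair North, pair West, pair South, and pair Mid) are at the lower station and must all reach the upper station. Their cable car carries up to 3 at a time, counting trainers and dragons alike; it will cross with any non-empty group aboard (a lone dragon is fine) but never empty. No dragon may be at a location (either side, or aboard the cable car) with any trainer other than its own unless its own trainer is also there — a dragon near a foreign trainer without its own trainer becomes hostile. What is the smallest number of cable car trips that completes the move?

11

Counting alone: each trip to the upper station takes at most 3 across and each return brings at least 1 back, so after t trips out (and t−1 returns) at most 3t − (t−1) of the 10 are across; that first reaches 10 at t = 5, so at least 9 crossings are needed.
The safety rule pushes this higher. Following every safe sequence of crossings, the most of the 10 that can be at the upper station as the cable car arrives there on crossing 9 is 9 — never all 10.
So no plan with fewer than 11 crossings exists, and this one achieves 11:
1. dragon East and trainer East cross → the upper station.
2. trainer East crosses ← the lower station.
3. dragon North, dragon South, and dragon West cross → the upper station.
4. dragon East crosses ← the lower station.
5. trainer North, trainer South, and trainer West cross → the upper station.
6. dragon North and trainer North cross ← the lower station.
7. trainer East, trainer Mid, and trainer North cross → the upper station.
8. dragon West crosses ← the lower station.
9. dragon East and dragon North cross → the upper station.
10. dragon East crosses ← the lower station.
11. dragon East, dragon Mid, and dragon West cross → the upper station.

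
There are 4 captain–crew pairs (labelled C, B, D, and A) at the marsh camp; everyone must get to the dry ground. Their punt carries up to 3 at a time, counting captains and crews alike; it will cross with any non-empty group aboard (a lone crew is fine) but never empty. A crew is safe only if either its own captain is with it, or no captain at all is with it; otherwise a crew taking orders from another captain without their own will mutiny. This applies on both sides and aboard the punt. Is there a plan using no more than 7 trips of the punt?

No

Counting alone: each trip to the dry ground takes at most 3 across and each return brings at least 1 back, so after t trips out (and t−1 returns) at most 3t − (t−1) of the 8 are across; that first reaches 8 at t = 4, so at least 7 crossings are needed.
The safety rule pushes this higher. Following every safe sequence of crossings, the most of the 8 that can be at the dry ground as the punt arrives there on crossing 7 is 7 — never all 8.
So the move cannot be finished within 7 crossings. (The shortest complete plan takes 9:)
1. captain C and crew C cross → the dry ground.
2. captain C crosses ← the marsh camp.
3. captain B, captain C, and crew B cross → the dry ground.
4. captain C and crew C cross ← the marsh camp.
5. captain A, captain C, and captain D cross → the dry ground.
6. crew B crosses ← the marsh camp.
7. crew B and crew C cross → the dry ground.
8. crew C crosses ← the marsh camp.
9. crew A, crew C, and crew D cross → the dry ground.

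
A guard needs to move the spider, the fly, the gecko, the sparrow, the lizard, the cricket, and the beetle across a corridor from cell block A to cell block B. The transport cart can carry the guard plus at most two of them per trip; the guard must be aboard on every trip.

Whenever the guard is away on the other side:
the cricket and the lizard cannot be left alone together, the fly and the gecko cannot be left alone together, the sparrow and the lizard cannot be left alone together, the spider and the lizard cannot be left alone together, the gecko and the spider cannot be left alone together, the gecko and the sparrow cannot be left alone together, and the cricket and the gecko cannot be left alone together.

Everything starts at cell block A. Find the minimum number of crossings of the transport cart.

Counting alone: the guard can take at most 2 across per trip to cell block B, so moving all 7 needs at least 4 loaded trips out, with a return between consecutive ones — at least 7 crossings.
The safety rule pushes this higher. Following every safe sequence of crossings, the most of the 7 that can be at cell block B as the transport cart arrives there on crossing 7 is 6 — never all 7.
So no plan with fewer than 9 crossings exists, and this one achieves 9:
1. Guard goes to cell block B with the gecko and the lizard.
2. Guard goes back to cell block A alone.
3. Guard goes to cell block B with the beetle.
4. Guard goes back to cell block A alone.
5. Guard goes to cell block B with the fly and the spider.
6. Guard goes back to cell block A with the gecko and the lizard.
7. Guard goes to cell block B with the cricket and the sparrow.
8. Guard goes back to cell block A alone.
9. Guard goes to cell block B with the gecko and the lizard.

9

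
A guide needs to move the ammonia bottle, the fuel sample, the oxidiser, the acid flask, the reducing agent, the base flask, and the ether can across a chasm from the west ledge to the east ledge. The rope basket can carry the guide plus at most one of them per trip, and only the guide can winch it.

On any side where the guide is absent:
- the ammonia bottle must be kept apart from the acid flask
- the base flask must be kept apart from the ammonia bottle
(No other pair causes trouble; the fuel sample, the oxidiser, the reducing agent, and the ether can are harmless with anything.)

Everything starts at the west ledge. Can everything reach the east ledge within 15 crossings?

Yes

Yes — this plan uses 15 crossings (≤ 15):
1. Guide goes to the east ledge with the ammonia bottle.
2. Guide goes back to the west ledge alone.
3. Guide goes to the east ledge with the fuel sample.
4. Guide goes back to the west ledge alone.
5. Guide goes to the east ledge with the oxidiser.
6. Guide goes back to the west ledge alone.
7. Guide goes to the east ledge with the acid flask.
8. Guide goes back to the west ledge with the ammonia bottle.
9. Guide goes to the east ledge with the base flask.
10. Guide goes back to the west ledge alone.
11. Guide goes to the east ledge with the reducing agent.
12. Guide goes back to the west ledge alone.
13. Guide goes to the east ledge with the ether can.
14. Guide goes back to the west ledge alone.
15. Guide goes to the east ledge with the ammonia bottle.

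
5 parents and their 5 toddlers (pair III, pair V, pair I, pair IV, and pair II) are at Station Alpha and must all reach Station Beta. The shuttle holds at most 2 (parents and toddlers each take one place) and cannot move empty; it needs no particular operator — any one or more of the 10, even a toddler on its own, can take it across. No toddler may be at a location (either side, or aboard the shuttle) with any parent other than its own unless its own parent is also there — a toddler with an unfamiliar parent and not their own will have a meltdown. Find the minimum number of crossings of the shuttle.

Following every safe sequence of crossings from the start, the most of the 10 that can be at Station Beta as the shuttle arrives there on crossings 1, 3, 5, 7 is 2, 3, 4, 5 respectively; the best ever achieved is 5 of 10.
From crossing 9 on, no configuration arises that was not already reachable earlier: only 82 distinct safe configurations (who is on which side, and where the shuttle is) can ever be reached, none of them has everyone across, and every continuation just revisits them. So no valid plan exists.

impossible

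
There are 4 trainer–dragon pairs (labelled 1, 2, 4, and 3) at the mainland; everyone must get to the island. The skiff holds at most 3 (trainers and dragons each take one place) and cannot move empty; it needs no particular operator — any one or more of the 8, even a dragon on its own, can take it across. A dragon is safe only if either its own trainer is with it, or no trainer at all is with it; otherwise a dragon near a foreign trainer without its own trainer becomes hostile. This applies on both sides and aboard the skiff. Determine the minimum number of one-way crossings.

Counting alone: each trip to the island takes at most 3 across and each return brings at least 1 back, so after t trips out (and t−1 returns) at most 3t − (t−1) of the 8 are across; that first reaches 8 at t = 4, so at least 7 crossings are needed.
The safety rule pushes this higher. Following every safe sequence of crossings, the most of the 8 that can be at the island as the skiff arrives there on crossing 7 is 7 — never all 8.
So no plan with fewer than 9 crossings exists, and this one achieves 9:
1. dragon 1 and trainer 1 cross → the island.
2. trainer 1 crosses ← the mainland.
3. dragon 2, trainer 1, and trainer 2 cross → the island.
4. dragon 1 and trainer 1 cross ← the mainland.
5. trainer 1, trainer 3, and trainer 4 cross → the island.
6. dragon 2 crosses ← the mainland.
7. dragon 1 and dragon 2 cross → the island.
8. dragon 1 crosses ← the mainland.
9. dragon 1, dragon 3, and dragon 4 cross → the island.

9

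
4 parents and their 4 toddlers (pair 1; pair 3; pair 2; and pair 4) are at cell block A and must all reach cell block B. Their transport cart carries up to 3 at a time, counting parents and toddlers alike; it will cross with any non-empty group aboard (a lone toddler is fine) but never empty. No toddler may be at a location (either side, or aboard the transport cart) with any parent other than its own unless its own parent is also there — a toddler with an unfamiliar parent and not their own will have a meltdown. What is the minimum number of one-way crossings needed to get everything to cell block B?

9

Counting alone: each trip to cell block B takes at most 3 across and each return brings at least 1 back, so after t trips out (and t−1 returns) at most 3t − (t−1) of the 8 are across; that first reaches 8 at t = 4, so at least 7 crossings are needed.
The safety rule pushes this higher. Following every safe sequence of crossings, the most of the 8 that can be at cell block B as the transport cart arrives there on crossing 7 is 7 — never all 8.
So no plan with fewer than 9 crossings exists, and this one achieves 9:
1. parent 1 and toddler 1 cross → cell block B.
2. parent 1 crosses ← cell block A.
3. parent 1, parent 3, and toddler 3 cross → cell block B.
4. parent 1 and toddler 1 cross ← cell block A.
5. parent 1, parent 2, and parent 4 cross → cell block B.
6. toddler 3 crosses ← cell block A.
7. toddler 1 and toddler 3 cross → cell block B.
8. toddler 1 crosses ← cell block A.
9. toddler 1, toddler 2, and toddler 4 cross → cell block B.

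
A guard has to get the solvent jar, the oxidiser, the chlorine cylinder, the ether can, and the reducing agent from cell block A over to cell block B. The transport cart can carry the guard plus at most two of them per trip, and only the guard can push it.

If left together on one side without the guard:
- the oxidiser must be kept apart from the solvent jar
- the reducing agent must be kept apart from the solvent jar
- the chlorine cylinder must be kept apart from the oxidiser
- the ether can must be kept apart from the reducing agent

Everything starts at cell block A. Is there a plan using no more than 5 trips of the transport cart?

No

Counting alone: the guard can take at most 2 across per trip to cell block B, so moving all 5 needs at least 3 loaded trips out, with a return between consecutive ones — at least 5 crossings.
The safety rule pushes this higher. Following every safe sequence of crossings, the most of the 5 that can be at cell block B as the transport cart arrives there on crossing 5 is 4 — never all 5.
So the move cannot be finished within 5 crossings. (The shortest complete plan takes 7:)
1. Guard goes to cell block B with the oxidiser and the reducing agent.  [cell block A: the chlorine cylinder, the ether can, the solvent jar | cell block B: the oxidiser, the reducing agent]
2. Guard goes back to cell block A alone.  [cell block A: the chlorine cylinder, the ether can, the solvent jar | cell block B: the oxidiser, the reducing agent]
3. Guard goes to cell block B with the solvent jar.  [cell block A: the chlorine cylinder, the ether can | cell block B: the oxidiser, the reducing agent, the solvent jar]
4. Guard goes back to cell block A with the oxidiser and the reducing agent.  [cell block A: the chlorine cylinder, the ether can, the oxidiser, the reducing agent | cell block B: the solvent jar]
5. Guard goes to cell block B with the chlorine cylinder and the ether can.  [cell block A: the oxidiser, the reducing agent | cell block B: the chlorine cylinder, the ether can, the solvent jar]
6. Guard goes back to cell block A alone.  [cell block A: the oxidiser, the reducing agent | cell block B: the chlorine cylinder, the ether can, the solvent jar]
7. Guard goes to cell block B with the oxidiser and the reducing agent.  [cell block A: — | cell block B: the chlorine cylinder, the ether can, the oxidiser, the reducing agent, the solvent jar]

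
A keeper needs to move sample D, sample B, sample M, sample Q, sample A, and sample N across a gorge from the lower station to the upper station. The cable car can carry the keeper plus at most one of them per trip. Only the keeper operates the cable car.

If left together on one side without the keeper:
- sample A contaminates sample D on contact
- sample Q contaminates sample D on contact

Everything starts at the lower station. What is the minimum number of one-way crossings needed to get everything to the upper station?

13

Counting alone: the keeper can take at most 1 across per trip to the upper station, so moving all 6 needs at least 6 loaded trips out, with a return between consecutive ones — at least 11 crossings.
The safety rule pushes this higher. Following every safe sequence of crossings, the most of the 6 that can be at the upper station as the cable car arrives there on crossing 11 is 5 — never all 6.
So no plan with fewer than 13 crossings exists, and this one achieves 13:
1. Keeper goes to the upper station with sample D.
2. Keeper goes back to the lower station alone.
3. Keeper goes to the upper station with sample B.
4. Keeper goes back to the lower station alone.
5. Keeper goes to the upper station with sample M.
6. Keeper goes back to the lower station alone.
7. Keeper goes to the upper station with sample Q.
8. Keeper goes back to the lower station with sample D.
9. Keeper goes to the upper station with sample A.
10. Keeper goes back to the lower station alone.
11. Keeper goes to the upper station with sample N.
12. Keeper goes back to the lower station alone.
13. Keeper goes to the upper station with sample D.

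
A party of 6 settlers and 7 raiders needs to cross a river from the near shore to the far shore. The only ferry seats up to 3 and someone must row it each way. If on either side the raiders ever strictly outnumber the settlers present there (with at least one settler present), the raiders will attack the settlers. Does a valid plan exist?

No

The raiders already outnumber the settlers at the near shore before anyone moves, so the starting position itself is disallowed.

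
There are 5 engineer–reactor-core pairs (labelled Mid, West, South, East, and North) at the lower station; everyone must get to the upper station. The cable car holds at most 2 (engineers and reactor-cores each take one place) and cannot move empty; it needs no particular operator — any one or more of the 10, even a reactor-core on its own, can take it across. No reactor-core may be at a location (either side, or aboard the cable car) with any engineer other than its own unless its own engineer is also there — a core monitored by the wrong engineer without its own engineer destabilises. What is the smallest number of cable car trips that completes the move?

Following every safe sequence of crossings from the start, the most of the 10 that can be at the upper station as the cable car arrives there on crossings 1, 3, 5, 7 is 2, 3, 4, 5 respectively; the best ever achieved is 5 of 10.
From crossing 9 on, no configuration arises that was not already reachable earlier: only 82 distinct safe configurations (who is on which side, and where the cable car is) can ever be reached, none of them has everyone across, and every continuation just revisits them. So no valid plan exists.

impossible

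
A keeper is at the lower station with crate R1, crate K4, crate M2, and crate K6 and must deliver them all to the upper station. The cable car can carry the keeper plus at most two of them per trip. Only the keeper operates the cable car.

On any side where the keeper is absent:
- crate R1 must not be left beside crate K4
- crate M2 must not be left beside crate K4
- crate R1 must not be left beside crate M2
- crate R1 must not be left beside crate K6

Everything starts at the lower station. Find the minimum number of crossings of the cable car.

Counting alone: the keeper can take at most 2 across per trip to the upper station, so moving all 4 needs at least 2 loaded trips out, with a return between consecutive ones — at least 3 crossings.
The safety rule pushes this higher. Following every safe sequence of crossings, the most of the 4 that can be at the upper station as the cable car arrives there on crossing 3 is 3 — never all 4.
So no plan with fewer than 5 crossings exists, and this one achieves 5:
1. Keeper goes to the upper station with crate K4 and crate R1.  [the lower station: crate K6, crate M2 | the upper station: crate K4, crate R1]
2. Keeper goes back to the lower station with crate R1.  [the lower station: crate K6, crate M2, crate R1 | the upper station: crate K4]
3. Keeper goes to the upper station with crate K6 and crate R1.  [the lower station: crate M2 | the upper station: crate K4, crate K6, crate R1]
4. Keeper goes back to the lower station with crate R1.  [the lower station: crate M2, crate R1 | the upper station: crate K4, crate K6]
5. Keeper goes to the upper station with crate M2 and crate R1.  [the lower station: — | the upper station: crate K4, crate K6, crate M2, crate R1]

5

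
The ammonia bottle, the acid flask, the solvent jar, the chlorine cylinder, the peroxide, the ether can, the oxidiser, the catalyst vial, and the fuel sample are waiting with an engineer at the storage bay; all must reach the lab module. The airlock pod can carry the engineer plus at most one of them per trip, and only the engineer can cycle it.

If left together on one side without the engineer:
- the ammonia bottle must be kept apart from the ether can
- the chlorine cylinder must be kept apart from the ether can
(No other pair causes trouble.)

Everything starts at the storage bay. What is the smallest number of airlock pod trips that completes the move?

19

Counting alone: the engineer can take at most 1 across per trip to the lab module, so moving all 9 needs at least 9 loaded trips out, with a return between consecutive ones — at least 17 crossings.
The safety rule pushes this higher. Following every safe sequence of crossings, the most of the 9 that can be at the lab module as the airlock pod arrives there on crossing 17 is 8 — never all 9.
So no plan with fewer than 19 crossings exists, and this one achieves 19:
1. Engineer goes to the lab module with the ether can.
2. Engineer goes back to the storage bay alone.
3. Engineer goes to the lab module with the ammonia bottle.
4. Engineer goes back to the storage bay with the ether can.
5. Engineer goes to the lab module with the chlorine cylinder.
6. Engineer goes back to the storage bay alone.
7. Engineer goes to the lab module with the acid flask.
8. Engineer goes back to the storage bay alone.
9. Engineer goes to the lab module with the solvent jar.
10. Engineer goes back to the storage bay alone.
11. Engineer goes to the lab module with the peroxide.
12. Engineer goes back to the storage bay alone.
13. Engineer goes to the lab module with the oxidiser.
14. Engineer goes back to the storage bay alone.
15. Engineer goes to the lab module with the catalyst vial.
16. Engineer goes back to the storage bay alone.
17. Engineer goes to the lab module with the fuel sample.
18. Engineer goes back to the storage bay alone.
19. Engineer goes to the lab module with the ether can.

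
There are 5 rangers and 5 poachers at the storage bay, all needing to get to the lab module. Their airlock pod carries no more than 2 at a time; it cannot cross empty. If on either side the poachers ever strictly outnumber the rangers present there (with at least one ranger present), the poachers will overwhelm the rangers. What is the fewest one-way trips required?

Following every safe sequence of crossings from the start, the most of the 10 that can be at the lab module as the airlock pod arrives there on crossings 1, 3, 5, 7 is 2, 3, 4, 5 respectively; the best ever achieved is 5 of 10.
From crossing 9 on, no configuration arises that was not already reachable earlier: only 13 distinct safe configurations (who is on which side, and where the airlock pod is) can ever be reached, none of them has everyone across, and every continuation just revisits them. They are: 0 rangers + 0 poachers across (airlock pod back at the start); 0 rangers + 1 poacher across (airlock pod there); 0 rangers + 1 poacher across (airlock pod back at the start); 0 rangers + 2 poachers across (airlock pod there); 0 rangers + 2 poachers across (airlock pod back at the start); 0 rangers + 3 poachers across (airlock pod there); 0 rangers + 3 poachers across (airlock pod back at the start); 0 rangers + 4 poachers across (airlock pod there); 0 rangers + 4 poachers across (airlock pod back at the start); 0 rangers + 5 poachers across (airlock pod there); 1 ranger + 1 poacher across (airlock pod there); 1 ranger + 1 poacher across (airlock pod back at the start); 2 rangers + 2 poachers across (airlock pod there). So no valid plan exists.

impossible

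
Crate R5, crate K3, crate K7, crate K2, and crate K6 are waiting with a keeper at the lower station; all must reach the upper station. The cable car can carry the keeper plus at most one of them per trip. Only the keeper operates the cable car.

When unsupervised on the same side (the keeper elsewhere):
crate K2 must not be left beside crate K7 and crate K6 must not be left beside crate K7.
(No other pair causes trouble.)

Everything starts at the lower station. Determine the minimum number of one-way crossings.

Counting alone: the keeper can take at most 1 across per trip to the upper station, so moving all 5 needs at least 5 loaded trips out, with a return between consecutive ones — at least 9 crossings.
The safety rule pushes this higher. Following every safe sequence of crossings, the most of the 5 that can be at the upper station as the cable car arrives there on crossing 9 is 4 — never all 5.
So no plan with fewer than 11 crossings exists, and this one achieves 11:
1. Keeper goes to the upper station with crate K7.  [the lower station: crate K2, crate K3, crate K6, crate R5 | the upper station: crate K7]
2. Keeper goes back to the lower station alone.  [the lower station: crate K2, crate K3, crate K6, crate R5 | the upper station: crate K7]
3. Keeper goes to the upper station with crate R5.  [the lower station: crate K2, crate K3, crate K6 | the upper station: crate K7, crate R5]
4. Keeper goes back to the lower station alone.  [the lower station: crate K2, crate K3, crate K6 | the upper station: crate K7, crate R5]
5. Keeper goes to the upper station with crate K3.  [the lower station: crate K2, crate K6 | the upper station: crate K3, crate K7, crate R5]
6. Keeper goes back to the lower station alone.  [the lower station: crate K2, crate K6 | the upper station: crate K3, crate K7, crate R5]
7. Keeper goes to the upper station with crate K2.  [the lower station: crate K6 | the upper station: crate K2, crate K3, crate K7, crate R5]
8. Keeper goes back to the lower station with crate K7.  [the lower station: crate K6, crate K7 | the upper station: crate K2, crate K3, crate R5]
9. Keeper goes to the upper station with crate K6.  [the lower station: crate K7 | the upper station: crate K2, crate K3, crate K6, crate R5]
10. Keeper goes back to the lower station alone.  [the lower station: crate K7 | the upper station: crate K2, crate K3, crate K6, crate R5]
11. Keeper goes to the upper station with crate K7.  [the lower station: — | the upper station: crate K2, crate K3, crate K6, crate K7, crate R5]

11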